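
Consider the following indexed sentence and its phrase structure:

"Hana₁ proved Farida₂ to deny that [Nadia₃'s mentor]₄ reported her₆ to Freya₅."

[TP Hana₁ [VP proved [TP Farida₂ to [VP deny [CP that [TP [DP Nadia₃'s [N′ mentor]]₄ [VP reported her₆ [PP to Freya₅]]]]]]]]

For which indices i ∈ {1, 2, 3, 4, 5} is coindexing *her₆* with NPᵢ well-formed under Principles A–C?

*her* is a pronoun, so Principle B applies: it must be free in its binding domain.
Binding domain of *her₆*: the embedded TP, whose subject is [Nadia₃'s mentor]₄.
*Hana₁* c-commands the pronoun but from outside its binding domain, and is not c-commanded by it → coindexation permitted.
*Farida₂* c-commands the pronoun but from outside its binding domain, and is not c-commanded by it → coindexation permitted.
*Nadia₃* and the pronoun do not c-command one another → neither Principle B nor Principle C is at stake; coindexation permitted.
*[Nadia₃'s mentor]₄* c-commands the pronoun within its binding domain → coindexation would violate Principle B.
*Freya₅*: the pronoun c-commands this R-expression → coindexation would violate Principle C on *Freya₅*.

{1, 2, 3}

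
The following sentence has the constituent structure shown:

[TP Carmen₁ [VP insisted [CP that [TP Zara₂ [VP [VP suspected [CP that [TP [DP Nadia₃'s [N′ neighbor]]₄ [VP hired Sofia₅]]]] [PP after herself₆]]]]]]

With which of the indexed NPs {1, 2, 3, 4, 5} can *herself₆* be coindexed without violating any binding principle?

*herself* is an anaphor, so Principle A applies: it must be bound in its binding domain.
Binding domain of *herself₆*: the embedded TP, whose subject is Zara₂.
*Carmen₁* c-commands the anaphor but is outside its binding domain → cannot satisfy Principle A.
*Zara₂* c-commands the anaphor within its binding domain → licit binder.
*Nadia₃* does not c-command the anaphor → cannot bind it.
*[Nadia₃'s neighbor]₄* does not c-command the anaphor → cannot bind it.
*Sofia₅* does not c-command the anaphor → cannot bind it.

{2}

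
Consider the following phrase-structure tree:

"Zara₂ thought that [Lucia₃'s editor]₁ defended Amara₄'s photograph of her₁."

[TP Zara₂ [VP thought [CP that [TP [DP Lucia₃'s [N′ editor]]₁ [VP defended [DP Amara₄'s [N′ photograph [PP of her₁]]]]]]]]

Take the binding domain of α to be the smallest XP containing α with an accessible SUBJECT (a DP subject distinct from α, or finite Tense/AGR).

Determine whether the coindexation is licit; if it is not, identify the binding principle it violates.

The two coindexed NPs are *[Lucia₃'s editor]₁* and *her₁*.
*her₁* is a pronoun; its binding domain is the possessed DP, whose subject is Amara₄. Within that domain it is c-commanded only by *Amara₄*, which carries a different index — the pronoun is free locally, so Principle B holds.
*[Lucia₃'s editor]₁* is an R-expression; *her₁* does not c-command it, and no other NP shares its index, so Principle C is satisfied.
All principles are respected.

grammatical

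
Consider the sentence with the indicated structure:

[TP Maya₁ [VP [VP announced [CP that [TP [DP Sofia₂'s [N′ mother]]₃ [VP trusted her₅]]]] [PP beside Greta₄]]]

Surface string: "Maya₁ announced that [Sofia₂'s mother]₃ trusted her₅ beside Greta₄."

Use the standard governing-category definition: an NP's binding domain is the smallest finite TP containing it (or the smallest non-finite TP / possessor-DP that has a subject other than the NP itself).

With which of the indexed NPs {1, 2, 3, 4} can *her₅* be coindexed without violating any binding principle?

{1, 2, 4}

*her* is a pronoun, so Principle B applies: it must be free in its binding domain.
Binding domain of *her₅*: the embedded TP, whose subject is [Sofia₂'s mother]₃.
*Maya₁* c-commands the pronoun but from outside its binding domain, and is not c-commanded by it → coindexation permitted.
*Sofia₂* and the pronoun do not c-command one another → neither Principle B nor Principle C is at stake; coindexation permitted.
*[Sofia₂'s mother]₃* c-commands the pronoun within its binding domain → coindexation would violate Principle B.
*Greta₄* and the pronoun do not c-command one another → neither Principle B nor Principle C is at stake; coindexation permitted.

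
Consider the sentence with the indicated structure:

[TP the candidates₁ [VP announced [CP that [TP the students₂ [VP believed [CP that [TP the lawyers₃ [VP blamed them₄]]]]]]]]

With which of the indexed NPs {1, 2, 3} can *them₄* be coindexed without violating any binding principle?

{1, 2}

*them* is a pronoun, so Principle B applies: it must be free in its binding domain.
Binding domain of *them₄*: the embedded TP, whose subject is the lawyers₃.
*the candidates₁* c-commands the pronoun but from outside its binding domain, and is not c-commanded by it → coindexation permitted.
*the students₂* c-commands the pronoun but from outside its binding domain, and is not c-commanded by it → coindexation permitted.
*the lawyers₃* c-commands the pronoun within its binding domain → coindexation would violate Principle B.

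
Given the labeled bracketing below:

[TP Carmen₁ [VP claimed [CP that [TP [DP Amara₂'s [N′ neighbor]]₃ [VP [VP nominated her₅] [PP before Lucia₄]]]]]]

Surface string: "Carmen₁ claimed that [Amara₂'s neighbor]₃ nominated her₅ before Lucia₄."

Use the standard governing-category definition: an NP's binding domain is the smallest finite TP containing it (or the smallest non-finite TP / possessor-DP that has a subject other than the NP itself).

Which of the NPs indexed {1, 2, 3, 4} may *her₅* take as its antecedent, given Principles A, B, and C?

*her* is a pronoun, so Principle B applies: it must be free in its binding domain.
Binding domain of *her₅*: the embedded TP, whose subject is [Amara₂'s neighbor]₃.
*Carmen₁* c-commands the pronoun but from outside its binding domain, and is not c-commanded by it → coindexation permitted.
*Amara₂* and the pronoun do not c-command one another → neither Principle B nor Principle C is at stake; coindexation permitted.
*[Amara₂'s neighbor]₃* c-commands the pronoun within its binding domain → coindexation would violate Principle B.
*Lucia₄* and the pronoun do not c-command one another → neither Principle B nor Principle C is at stake; coindexation permitted.

{1, 2, 4}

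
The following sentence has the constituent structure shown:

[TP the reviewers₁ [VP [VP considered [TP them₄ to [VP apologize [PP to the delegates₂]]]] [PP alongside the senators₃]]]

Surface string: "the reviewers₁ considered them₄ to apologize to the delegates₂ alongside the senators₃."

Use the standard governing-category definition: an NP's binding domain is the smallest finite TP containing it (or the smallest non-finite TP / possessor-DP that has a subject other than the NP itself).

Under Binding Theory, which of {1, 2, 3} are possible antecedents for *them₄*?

{3}

*them* is a pronoun, so Principle B applies: it must be free in its binding domain.
Binding domain of *them₄*: the matrix TP, whose subject is the reviewers₁.
*the reviewers₁* c-commands the pronoun within its binding domain → coindexation would violate Principle B.
*the delegates₂*: the pronoun c-commands this R-expression → coindexation would violate Principle C on *the delegates₂*.
*the senators₃* and the pronoun do not c-command one another → neither Principle B nor Principle C is at stake; coindexation permitted.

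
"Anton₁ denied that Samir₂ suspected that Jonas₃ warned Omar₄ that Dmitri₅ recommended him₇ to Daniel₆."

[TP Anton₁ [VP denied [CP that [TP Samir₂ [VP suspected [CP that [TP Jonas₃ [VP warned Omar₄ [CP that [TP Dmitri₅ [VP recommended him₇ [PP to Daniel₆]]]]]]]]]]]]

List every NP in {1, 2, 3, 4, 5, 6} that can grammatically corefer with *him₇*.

*him* is a pronoun, so Principle B applies: it must be free in its binding domain.
Binding domain of *him₇*: the embedded TP, whose subject is Dmitri₅.
*Anton₁* c-commands the pronoun but from outside its binding domain, and is not c-commanded by it → coindexation permitted.
*Samir₂* c-commands the pronoun but from outside its binding domain, and is not c-commanded by it → coindexation permitted.
*Jonas₃* c-commands the pronoun but from outside its binding domain, and is not c-commanded by it → coindexation permitted.
*Omar₄* c-commands the pronoun but from outside its binding domain, and is not c-commanded by it → coindexation permitted.
*Dmitri₅* c-commands the pronoun within its binding domain → coindexation would violate Principle B.
*Daniel₆*: the pronoun c-commands this R-expression → coindexation would violate Principle C on *Daniel₆*.

{1, 2, 3, 4}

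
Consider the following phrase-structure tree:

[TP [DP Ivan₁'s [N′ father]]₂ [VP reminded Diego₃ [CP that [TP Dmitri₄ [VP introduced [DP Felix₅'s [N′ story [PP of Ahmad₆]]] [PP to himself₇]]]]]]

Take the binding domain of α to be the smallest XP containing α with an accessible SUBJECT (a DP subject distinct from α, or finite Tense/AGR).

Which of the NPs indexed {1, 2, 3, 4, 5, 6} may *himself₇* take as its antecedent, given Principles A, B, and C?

*himself* is an anaphor, so Principle A applies: it must be bound in its binding domain.
Binding domain of *himself₇*: the embedded TP, whose subject is Dmitri₄.
*Ivan₁* does not c-command the anaphor → cannot bind it.
*[Ivan₁'s father]₂* c-commands the anaphor but is outside its binding domain → cannot satisfy Principle A.
*Diego₃* c-commands the anaphor but is outside its binding domain → cannot satisfy Principle A.
*Dmitri₄* c-commands the anaphor within its binding domain → licit binder.
*Felix₅* does not c-command the anaphor → cannot bind it.
*Ahmad₆* does not c-command the anaphor → cannot bind it.

{4}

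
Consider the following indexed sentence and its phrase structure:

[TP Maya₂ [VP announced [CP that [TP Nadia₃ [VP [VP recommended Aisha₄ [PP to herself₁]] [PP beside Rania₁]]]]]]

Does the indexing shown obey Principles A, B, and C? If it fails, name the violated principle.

Principle A

The two coindexed NPs are *Rania₁* and *herself₁*.
*herself₁* is an anaphor. Principle A requires it to be bound within its binding domain — the embedded TP, whose subject is Nadia₃.
Within that domain it is c-commanded by *Nadia₃*, *Aisha₄*, none of which share its index.
*Rania₁* does not c-command the anaphor at all.
The anaphor is unbound in its domain → Principle A violation.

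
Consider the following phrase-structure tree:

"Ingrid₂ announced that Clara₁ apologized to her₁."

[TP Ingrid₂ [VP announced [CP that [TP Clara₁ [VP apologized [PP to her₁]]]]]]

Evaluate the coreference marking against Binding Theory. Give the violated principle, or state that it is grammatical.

The two coindexed NPs are *Clara₁* and *her₁*.
*her₁* is a pronoun. Its binding domain is the embedded TP, whose subject is Clara₁.
*Clara₁* c-commands it within that domain and carries the same index.
The pronoun is locally bound → Principle B violation.

Principle B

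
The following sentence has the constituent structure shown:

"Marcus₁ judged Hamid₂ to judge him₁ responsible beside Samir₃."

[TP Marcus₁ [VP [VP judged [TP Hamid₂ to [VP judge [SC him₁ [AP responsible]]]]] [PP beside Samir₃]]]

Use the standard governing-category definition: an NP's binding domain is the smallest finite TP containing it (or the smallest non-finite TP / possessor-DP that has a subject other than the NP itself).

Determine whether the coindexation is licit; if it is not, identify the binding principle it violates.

grammatical

The two coindexed NPs are *Marcus₁* and *him₁*.
*him₁* is a pronoun; its binding domain is the embedded TP, whose subject is Hamid₂. Within that domain it is c-commanded only by *Hamid₂*, which carries a different index — the pronoun is free locally, so Principle B holds.
*Marcus₁* is an R-expression; *him₁* does not c-command it, and no other NP shares its index, so Principle C is satisfied.
All principles are respected.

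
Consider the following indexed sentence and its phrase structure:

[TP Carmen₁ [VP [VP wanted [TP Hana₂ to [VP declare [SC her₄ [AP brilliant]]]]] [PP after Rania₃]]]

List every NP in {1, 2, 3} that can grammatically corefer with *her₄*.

*her* is a pronoun, so Principle B applies: it must be free in its binding domain.
Binding domain of *her₄*: the embedded TP, whose subject is Hana₂.
*Carmen₁* c-commands the pronoun but from outside its binding domain, and is not c-commanded by it → coindexation permitted.
*Hana₂* c-commands the pronoun within its binding domain → coindexation would violate Principle B.
*Rania₃* and the pronoun do not c-command one another → neither Principle B nor Principle C is at stake; coindexation permitted.

{1, 3}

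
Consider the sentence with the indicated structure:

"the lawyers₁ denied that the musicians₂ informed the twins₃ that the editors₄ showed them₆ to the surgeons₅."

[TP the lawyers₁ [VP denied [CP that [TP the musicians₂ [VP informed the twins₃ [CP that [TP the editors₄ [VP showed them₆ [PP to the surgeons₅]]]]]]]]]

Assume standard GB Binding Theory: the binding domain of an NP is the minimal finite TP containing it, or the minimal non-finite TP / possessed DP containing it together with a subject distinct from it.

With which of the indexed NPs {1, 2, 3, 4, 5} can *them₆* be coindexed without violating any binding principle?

*them* is a pronoun, so Principle B applies: it must be free in its binding domain.
Binding domain of *them₆*: the embedded TP, whose subject is the editors₄.
*the lawyers₁* c-commands the pronoun but from outside its binding domain, and is not c-commanded by it → coindexation permitted.
*the musicians₂* c-commands the pronoun but from outside its binding domain, and is not c-commanded by it → coindexation permitted.
*the twins₃* c-commands the pronoun but from outside its binding domain, and is not c-commanded by it → coindexation permitted.
*the editors₄* c-commands the pronoun within its binding domain → coindexation would violate Principle B.
*the surgeons₅*: the pronoun c-commands this R-expression → coindexation would violate Principle C on *the surgeons₅*.

{1, 2, 3}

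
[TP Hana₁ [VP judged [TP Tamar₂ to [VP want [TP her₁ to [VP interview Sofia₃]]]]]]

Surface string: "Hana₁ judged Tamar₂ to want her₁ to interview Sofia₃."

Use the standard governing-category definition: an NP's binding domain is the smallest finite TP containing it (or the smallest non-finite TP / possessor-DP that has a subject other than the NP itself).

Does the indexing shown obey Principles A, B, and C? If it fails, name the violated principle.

The two coindexed NPs are *Hana₁* and *her₁*.
*her₁* is a pronoun; its binding domain is the embedded TP, whose subject is Tamar₂. Within that domain it is c-commanded only by *Tamar₂*, which carries a different index — the pronoun is free locally, so Principle B holds.
*Hana₁* is an R-expression; *her₁* does not c-command it, and no other NP shares its index, so Principle C is satisfied.
All principles are respected.

grammatical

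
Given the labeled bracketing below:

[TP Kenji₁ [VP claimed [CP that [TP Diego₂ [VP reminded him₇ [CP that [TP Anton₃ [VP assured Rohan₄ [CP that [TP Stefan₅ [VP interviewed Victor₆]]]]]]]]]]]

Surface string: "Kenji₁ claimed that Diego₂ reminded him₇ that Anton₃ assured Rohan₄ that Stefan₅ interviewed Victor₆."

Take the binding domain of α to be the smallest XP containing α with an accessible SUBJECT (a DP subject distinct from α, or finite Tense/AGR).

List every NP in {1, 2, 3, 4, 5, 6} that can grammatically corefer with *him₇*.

*him* is a pronoun, so Principle B applies: it must be free in its binding domain.
Binding domain of *him₇*: the embedded TP, whose subject is Diego₂.
*Kenji₁* c-commands the pronoun but from outside its binding domain, and is not c-commanded by it → coindexation permitted.
*Diego₂* c-commands the pronoun within its binding domain → coindexation would violate Principle B.
*Anton₃*: the pronoun c-commands this R-expression → coindexation would violate Principle C on *Anton₃*.
*Rohan₄*: the pronoun c-commands this R-expression → coindexation would violate Principle C on *Rohan₄*.
*Stefan₅*: the pronoun c-commands this R-expression → coindexation would violate Principle C on *Stefan₅*.
*Victor₆*: the pronoun c-commands this R-expression → coindexation would violate Principle C on *Victor₆*.

{1}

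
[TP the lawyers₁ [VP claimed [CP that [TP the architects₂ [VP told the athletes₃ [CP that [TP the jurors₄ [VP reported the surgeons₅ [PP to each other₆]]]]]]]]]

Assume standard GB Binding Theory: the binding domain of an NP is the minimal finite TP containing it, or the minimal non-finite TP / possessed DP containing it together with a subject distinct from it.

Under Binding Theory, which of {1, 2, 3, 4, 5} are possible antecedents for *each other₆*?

*each other* is an anaphor, so Principle A applies: it must be bound in its binding domain.
Binding domain of *each other₆*: the embedded TP, whose subject is the jurors₄.
*the lawyers₁* c-commands the anaphor but is outside its binding domain → cannot satisfy Principle A.
*the architects₂* c-commands the anaphor but is outside its binding domain → cannot satisfy Principle A.
*the athletes₃* c-commands the anaphor but is outside its binding domain → cannot satisfy Principle A.
*the jurors₄* c-commands the anaphor within its binding domain → licit binder.
*the surgeons₅* c-commands the anaphor within its binding domain → licit binder.

{4, 5}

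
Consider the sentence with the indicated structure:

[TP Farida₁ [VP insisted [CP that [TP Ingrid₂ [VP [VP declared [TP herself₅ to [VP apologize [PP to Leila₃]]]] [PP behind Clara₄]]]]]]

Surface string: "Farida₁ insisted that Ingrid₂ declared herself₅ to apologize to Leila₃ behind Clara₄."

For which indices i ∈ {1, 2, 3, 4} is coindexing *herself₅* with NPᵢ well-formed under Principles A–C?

{2}

*herself* is an anaphor, so Principle A applies: it must be bound in its binding domain.
Binding domain of *herself₅*: the embedded TP, whose subject is Ingrid₂.
*Farida₁* c-commands the anaphor but is outside its binding domain → cannot satisfy Principle A.
*Ingrid₂* c-commands the anaphor within its binding domain → licit binder.
*Leila₃* does not c-command the anaphor → cannot bind it.
*Clara₄* does not c-command the anaphor → cannot bind it.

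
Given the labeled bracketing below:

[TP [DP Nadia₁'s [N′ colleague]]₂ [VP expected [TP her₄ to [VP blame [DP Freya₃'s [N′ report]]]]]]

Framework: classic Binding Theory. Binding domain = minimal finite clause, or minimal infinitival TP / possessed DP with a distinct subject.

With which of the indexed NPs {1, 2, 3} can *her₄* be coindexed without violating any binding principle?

{1}

*her* is a pronoun, so Principle B applies: it must be free in its binding domain.
Binding domain of *her₄*: the matrix TP, whose subject is [Nadia₁'s colleague]₂.
*Nadia₁* and the pronoun do not c-command one another → neither Principle B nor Principle C is at stake; coindexation permitted.
*[Nadia₁'s colleague]₂* c-commands the pronoun within its binding domain → coindexation would violate Principle B.
*Freya₃*: the pronoun c-commands this R-expression → coindexation would violate Principle C on *Freya₃*.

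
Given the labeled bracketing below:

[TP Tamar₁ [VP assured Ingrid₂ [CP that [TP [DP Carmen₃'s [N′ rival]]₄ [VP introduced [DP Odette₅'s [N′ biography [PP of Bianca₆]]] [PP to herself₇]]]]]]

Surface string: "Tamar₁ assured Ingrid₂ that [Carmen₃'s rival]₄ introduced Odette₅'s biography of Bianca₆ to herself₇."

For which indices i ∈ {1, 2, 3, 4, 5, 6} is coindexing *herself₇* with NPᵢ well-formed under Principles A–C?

*herself* is an anaphor, so Principle A applies: it must be bound in its binding domain.
Binding domain of *herself₇*: the embedded TP, whose subject is [Carmen₃'s rival]₄.
*Tamar₁* c-commands the anaphor but is outside its binding domain → cannot satisfy Principle A.
*Ingrid₂* c-commands the anaphor but is outside its binding domain → cannot satisfy Principle A.
*Carmen₃* does not c-command the anaphor → cannot bind it.
*[Carmen₃'s rival]₄* c-commands the anaphor within its binding domain → licit binder.
*Odette₅* does not c-command the anaphor → cannot bind it.
*Bianca₆* does not c-command the anaphor → cannot bind it.

{4}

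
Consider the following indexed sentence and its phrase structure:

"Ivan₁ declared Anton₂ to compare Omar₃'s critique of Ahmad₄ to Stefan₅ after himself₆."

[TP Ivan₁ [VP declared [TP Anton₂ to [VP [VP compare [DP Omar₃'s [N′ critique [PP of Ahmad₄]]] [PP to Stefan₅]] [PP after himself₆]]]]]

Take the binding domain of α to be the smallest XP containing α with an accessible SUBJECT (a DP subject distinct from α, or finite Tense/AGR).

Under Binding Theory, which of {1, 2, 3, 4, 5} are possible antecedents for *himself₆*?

{2}

*himself* is an anaphor, so Principle A applies: it must be bound in its binding domain.
Binding domain of *himself₆*: the embedded TP, whose subject is Anton₂.
*Ivan₁* c-commands the anaphor but is outside its binding domain → cannot satisfy Principle A.
*Anton₂* c-commands the anaphor within its binding domain → licit binder.
*Omar₃* does not c-command the anaphor → cannot bind it.
*Ahmad₄* does not c-command the anaphor → cannot bind it.
*Stefan₅* does not c-command the anaphor → cannot bind it.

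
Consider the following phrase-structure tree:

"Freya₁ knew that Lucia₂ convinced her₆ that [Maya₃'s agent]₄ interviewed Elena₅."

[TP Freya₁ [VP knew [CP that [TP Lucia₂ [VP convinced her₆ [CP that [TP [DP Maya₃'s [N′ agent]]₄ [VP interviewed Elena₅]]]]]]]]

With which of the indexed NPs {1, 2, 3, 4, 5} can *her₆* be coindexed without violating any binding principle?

{1}

*her* is a pronoun, so Principle B applies: it must be free in its binding domain.
Binding domain of *her₆*: the embedded TP, whose subject is Lucia₂.
*Freya₁* c-commands the pronoun but from outside its binding domain, and is not c-commanded by it → coindexation permitted.
*Lucia₂* c-commands the pronoun within its binding domain → coindexation would violate Principle B.
*Maya₃*: the pronoun c-commands this R-expression → coindexation would violate Principle C on *Maya₃*.
*[Maya₃'s agent]₄*: the pronoun c-commands this R-expression → coindexation would violate Principle C on *[Maya₃'s agent]₄*.
*Elena₅*: the pronoun c-commands this R-expression → coindexation would violate Principle C on *Elena₅*.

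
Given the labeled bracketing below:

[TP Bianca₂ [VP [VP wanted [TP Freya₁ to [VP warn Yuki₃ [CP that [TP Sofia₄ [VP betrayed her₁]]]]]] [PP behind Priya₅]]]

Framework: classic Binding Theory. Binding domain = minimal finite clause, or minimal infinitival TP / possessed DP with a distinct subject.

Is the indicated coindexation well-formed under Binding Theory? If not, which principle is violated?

The two coindexed NPs are *Freya₁* and *her₁*.
*her₁* is a pronoun; its binding domain is the embedded TP, whose subject is Sofia₄. Within that domain it is c-commanded only by *Sofia₄*, which carries a different index — the pronoun is free locally, so Principle B holds.
*Freya₁* is an R-expression; *her₁* does not c-command it, and no other NP shares its index, so Principle C is satisfied.
All principles are respected.

grammatical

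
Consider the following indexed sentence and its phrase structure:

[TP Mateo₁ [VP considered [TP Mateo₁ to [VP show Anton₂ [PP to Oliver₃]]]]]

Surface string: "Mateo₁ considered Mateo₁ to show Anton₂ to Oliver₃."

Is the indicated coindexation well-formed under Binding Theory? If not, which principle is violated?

Principle C

The two coindexed NPs are *Mateo₁* (the lower occurrence) and *Mateo₁* (the higher occurrence).
*Mateo₁* (the lower occurrence) is an R-expression. Principle C requires it to be free everywhere.
*Mateo₁* (the higher occurrence) c-commands it and carries the same index.
The R-expression is bound → Principle C violation.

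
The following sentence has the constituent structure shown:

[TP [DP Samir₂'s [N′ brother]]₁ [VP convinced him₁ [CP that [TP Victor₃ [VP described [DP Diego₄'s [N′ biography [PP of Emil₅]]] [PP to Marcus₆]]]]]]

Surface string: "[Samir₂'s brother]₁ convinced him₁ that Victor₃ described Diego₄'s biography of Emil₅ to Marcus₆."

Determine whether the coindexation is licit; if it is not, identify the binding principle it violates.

Principle B

The two coindexed NPs are *[Samir₂'s brother]₁* and *him₁*.
*him₁* is a pronoun. Its binding domain is the matrix TP, whose subject is [Samir₂'s brother]₁.
*[Samir₂'s brother]₁* c-commands it within that domain and carries the same index.
The pronoun is locally bound → Principle B violation.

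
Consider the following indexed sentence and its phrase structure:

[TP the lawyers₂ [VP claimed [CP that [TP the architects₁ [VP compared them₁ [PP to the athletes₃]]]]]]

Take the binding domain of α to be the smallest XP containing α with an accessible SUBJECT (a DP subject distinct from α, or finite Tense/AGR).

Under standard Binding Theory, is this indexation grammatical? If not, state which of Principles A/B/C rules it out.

Principle B

The two coindexed NPs are *the architects₁* and *them₁*.
*them₁* is a pronoun. Its binding domain is the embedded TP, whose subject is the architects₁.
*the architects₁* c-commands it within that domain and carries the same index.
The pronoun is locally bound → Principle B violation.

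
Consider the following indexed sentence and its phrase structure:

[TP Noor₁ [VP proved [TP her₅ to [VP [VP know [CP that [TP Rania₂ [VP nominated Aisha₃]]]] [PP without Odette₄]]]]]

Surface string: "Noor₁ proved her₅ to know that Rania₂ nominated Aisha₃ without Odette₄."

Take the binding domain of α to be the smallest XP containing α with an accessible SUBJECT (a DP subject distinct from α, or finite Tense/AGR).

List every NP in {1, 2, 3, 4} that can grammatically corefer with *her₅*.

none

*her* is a pronoun, so Principle B applies: it must be free in its binding domain.
Binding domain of *her₅*: the matrix TP, whose subject is Noor₁.
*Noor₁* c-commands the pronoun within its binding domain → coindexation would violate Principle B.
*Rania₂*: the pronoun c-commands this R-expression → coindexation would violate Principle C on *Rania₂*.
*Aisha₃*: the pronoun c-commands this R-expression → coindexation would violate Principle C on *Aisha₃*.
*Odette₄*: the pronoun c-commands this R-expression → coindexation would violate Principle C on *Odette₄*.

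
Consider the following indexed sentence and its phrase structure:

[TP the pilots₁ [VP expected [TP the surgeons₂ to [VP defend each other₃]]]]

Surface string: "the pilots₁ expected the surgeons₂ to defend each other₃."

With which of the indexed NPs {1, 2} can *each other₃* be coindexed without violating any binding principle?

*each other* is an anaphor, so Principle A applies: it must be bound in its binding domain.
Binding domain of *each other₃*: the embedded TP, whose subject is the surgeons₂.
*the pilots₁* c-commands the anaphor but is outside its binding domain → cannot satisfy Principle A.
*the surgeons₂* c-commands the anaphor within its binding domain → licit binder.

{2}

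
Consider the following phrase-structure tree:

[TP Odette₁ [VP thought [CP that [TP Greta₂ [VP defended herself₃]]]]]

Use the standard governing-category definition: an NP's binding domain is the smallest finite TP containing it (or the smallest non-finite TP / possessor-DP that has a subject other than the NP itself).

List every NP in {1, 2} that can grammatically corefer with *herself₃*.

{2}

*herself* is an anaphor, so Principle A applies: it must be bound in its binding domain.
Binding domain of *herself₃*: the embedded TP, whose subject is Greta₂.
*Odette₁* c-commands the anaphor but is outside its binding domain → cannot satisfy Principle A.
*Greta₂* c-commands the anaphor within its binding domain → licit binder.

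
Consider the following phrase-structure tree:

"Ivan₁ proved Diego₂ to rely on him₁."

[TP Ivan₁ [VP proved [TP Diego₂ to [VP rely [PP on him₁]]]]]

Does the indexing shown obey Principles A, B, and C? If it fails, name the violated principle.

The two coindexed NPs are *Ivan₁* and *him₁*.
*him₁* is a pronoun; its binding domain is the embedded TP, whose subject is Diego₂. Within that domain it is c-commanded only by *Diego₂*, which carries a different index — the pronoun is free locally, so Principle B holds.
*Ivan₁* is an R-expression; *him₁* does not c-command it, and no other NP shares its index, so Principle C is satisfied.
All principles are respected.

grammatical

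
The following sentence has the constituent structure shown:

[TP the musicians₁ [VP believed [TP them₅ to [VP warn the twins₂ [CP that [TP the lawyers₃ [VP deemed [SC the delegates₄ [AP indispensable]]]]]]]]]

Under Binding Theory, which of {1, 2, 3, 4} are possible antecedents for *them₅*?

none

*them* is a pronoun, so Principle B applies: it must be free in its binding domain.
Binding domain of *them₅*: the matrix TP, whose subject is the musicians₁.
*the musicians₁* c-commands the pronoun within its binding domain → coindexation would violate Principle B.
*the twins₂*: the pronoun c-commands this R-expression → coindexation would violate Principle C on *the twins₂*.
*the lawyers₃*: the pronoun c-commands this R-expression → coindexation would violate Principle C on *the lawyers₃*.
*the delegates₄*: the pronoun c-commands this R-expression → coindexation would violate Principle C on *the delegates₄*.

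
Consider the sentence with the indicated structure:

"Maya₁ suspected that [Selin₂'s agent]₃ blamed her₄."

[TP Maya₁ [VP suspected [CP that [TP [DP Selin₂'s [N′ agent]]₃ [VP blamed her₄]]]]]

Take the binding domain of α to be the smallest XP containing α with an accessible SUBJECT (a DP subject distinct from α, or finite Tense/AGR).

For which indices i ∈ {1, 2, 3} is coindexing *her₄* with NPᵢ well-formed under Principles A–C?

*her* is a pronoun, so Principle B applies: it must be free in its binding domain.
Binding domain of *her₄*: the embedded TP, whose subject is [Selin₂'s agent]₃.
*Maya₁* c-commands the pronoun but from outside its binding domain, and is not c-commanded by it → coindexation permitted.
*Selin₂* and the pronoun do not c-command one another → neither Principle B nor Principle C is at stake; coindexation permitted.
*[Selin₂'s agent]₃* c-commands the pronoun within its binding domain → coindexation would violate Principle B.

{1, 2}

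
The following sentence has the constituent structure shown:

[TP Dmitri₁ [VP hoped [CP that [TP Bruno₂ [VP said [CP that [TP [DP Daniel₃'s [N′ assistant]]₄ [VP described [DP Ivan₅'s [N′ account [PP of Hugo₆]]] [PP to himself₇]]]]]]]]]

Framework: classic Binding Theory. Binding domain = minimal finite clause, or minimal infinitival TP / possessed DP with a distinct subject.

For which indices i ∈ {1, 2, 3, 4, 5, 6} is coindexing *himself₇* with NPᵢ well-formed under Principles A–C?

{4}

*himself* is an anaphor, so Principle A applies: it must be bound in its binding domain.
Binding domain of *himself₇*: the embedded TP, whose subject is [Daniel₃'s assistant]₄.
*Dmitri₁* c-commands the anaphor but is outside its binding domain → cannot satisfy Principle A.
*Bruno₂* c-commands the anaphor but is outside its binding domain → cannot satisfy Principle A.
*Daniel₃* does not c-command the anaphor → cannot bind it.
*[Daniel₃'s assistant]₄* c-commands the anaphor within its binding domain → licit binder.
*Ivan₅* does not c-command the anaphor → cannot bind it.
*Hugo₆* does not c-command the anaphor → cannot bind it.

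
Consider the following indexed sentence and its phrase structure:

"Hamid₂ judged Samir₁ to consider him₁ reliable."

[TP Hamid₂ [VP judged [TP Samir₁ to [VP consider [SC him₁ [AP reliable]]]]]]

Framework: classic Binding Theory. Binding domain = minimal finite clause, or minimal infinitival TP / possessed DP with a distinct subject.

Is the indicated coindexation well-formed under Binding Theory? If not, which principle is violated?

The two coindexed NPs are *Samir₁* and *him₁*.
*him₁* is a pronoun. Its binding domain is the embedded TP, whose subject is Samir₁.
*Samir₁* c-commands it within that domain and carries the same index.
The pronoun is locally bound → Principle B violation.

Principle B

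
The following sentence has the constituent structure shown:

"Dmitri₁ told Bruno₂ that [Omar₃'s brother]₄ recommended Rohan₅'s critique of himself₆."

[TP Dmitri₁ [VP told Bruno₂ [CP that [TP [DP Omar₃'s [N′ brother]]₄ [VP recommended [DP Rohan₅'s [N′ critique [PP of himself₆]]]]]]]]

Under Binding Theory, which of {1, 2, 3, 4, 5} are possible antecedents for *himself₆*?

{5}

*himself* is an anaphor, so Principle A applies: it must be bound in its binding domain.
Binding domain of *himself₆*: the possessed DP, whose subject is Rohan₅.
*Dmitri₁* c-commands the anaphor but is outside its binding domain → cannot satisfy Principle A.
*Bruno₂* c-commands the anaphor but is outside its binding domain → cannot satisfy Principle A.
*Omar₃* does not c-command the anaphor → cannot bind it.
*[Omar₃'s brother]₄* c-commands the anaphor but is outside its binding domain → cannot satisfy Principle A.
*Rohan₅* c-commands the anaphor within its binding domain → licit binder.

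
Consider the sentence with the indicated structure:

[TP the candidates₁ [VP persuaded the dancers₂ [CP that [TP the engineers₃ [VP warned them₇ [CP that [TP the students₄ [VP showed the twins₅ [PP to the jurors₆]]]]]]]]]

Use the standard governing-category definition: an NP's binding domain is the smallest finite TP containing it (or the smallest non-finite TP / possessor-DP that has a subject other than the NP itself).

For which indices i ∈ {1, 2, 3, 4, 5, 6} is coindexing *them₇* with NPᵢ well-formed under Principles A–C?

{1, 2}

*them* is a pronoun, so Principle B applies: it must be free in its binding domain.
Binding domain of *them₇*: the embedded TP, whose subject is the engineers₃.
*the candidates₁* c-commands the pronoun but from outside its binding domain, and is not c-commanded by it → coindexation permitted.
*the dancers₂* c-commands the pronoun but from outside its binding domain, and is not c-commanded by it → coindexation permitted.
*the engineers₃* c-commands the pronoun within its binding domain → coindexation would violate Principle B.
*the students₄*: the pronoun c-commands this R-expression → coindexation would violate Principle C on *the students₄*.
*the twins₅*: the pronoun c-commands this R-expression → coindexation would violate Principle C on *the twins₅*.
*the jurors₆*: the pronoun c-commands this R-expression → coindexation would violate Principle C on *the jurors₆*.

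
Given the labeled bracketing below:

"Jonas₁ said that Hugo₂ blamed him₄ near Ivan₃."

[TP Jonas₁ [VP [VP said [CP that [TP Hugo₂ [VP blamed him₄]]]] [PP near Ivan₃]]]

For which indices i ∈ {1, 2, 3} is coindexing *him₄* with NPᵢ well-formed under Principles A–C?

{1, 3}

*him* is a pronoun, so Principle B applies: it must be free in its binding domain.
Binding domain of *him₄*: the embedded TP, whose subject is Hugo₂.
*Jonas₁* c-commands the pronoun but from outside its binding domain, and is not c-commanded by it → coindexation permitted.
*Hugo₂* c-commands the pronoun within its binding domain → coindexation would violate Principle B.
*Ivan₃* and the pronoun do not c-command one another → neither Principle B nor Principle C is at stake; coindexation permitted.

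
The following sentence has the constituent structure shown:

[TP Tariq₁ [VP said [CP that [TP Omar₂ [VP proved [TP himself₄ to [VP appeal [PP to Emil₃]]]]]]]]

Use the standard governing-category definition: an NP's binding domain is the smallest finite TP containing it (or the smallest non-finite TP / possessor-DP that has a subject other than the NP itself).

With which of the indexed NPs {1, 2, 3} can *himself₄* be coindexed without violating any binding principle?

{2}

*himself* is an anaphor, so Principle A applies: it must be bound in its binding domain.
Binding domain of *himself₄*: the embedded TP, whose subject is Omar₂.
*Tariq₁* c-commands the anaphor but is outside its binding domain → cannot satisfy Principle A.
*Omar₂* c-commands the anaphor within its binding domain → licit binder.
*Emil₃* does not c-command the anaphor → cannot bind it.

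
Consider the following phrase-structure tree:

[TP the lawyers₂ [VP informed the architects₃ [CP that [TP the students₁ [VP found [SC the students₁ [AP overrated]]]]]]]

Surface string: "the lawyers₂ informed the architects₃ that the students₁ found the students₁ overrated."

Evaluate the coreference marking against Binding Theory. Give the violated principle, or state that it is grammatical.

Principle C

The two coindexed NPs are *the students₁* (the lower occurrence) and *the students₁* (the higher occurrence).
*the students₁* (the lower occurrence) is an R-expression. Principle C requires it to be free everywhere.
*the students₁* (the higher occurrence) c-commands it and carries the same index.
The R-expression is bound → Principle C violation.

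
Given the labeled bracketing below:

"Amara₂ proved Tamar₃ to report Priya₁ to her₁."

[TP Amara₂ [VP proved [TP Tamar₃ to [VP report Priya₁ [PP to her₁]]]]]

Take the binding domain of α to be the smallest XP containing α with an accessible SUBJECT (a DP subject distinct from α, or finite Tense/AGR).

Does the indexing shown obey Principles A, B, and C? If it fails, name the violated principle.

Principle B

The two coindexed NPs are *Priya₁* and *her₁*.
*her₁* is a pronoun. Its binding domain is the embedded TP, whose subject is Tamar₃.
*Priya₁* c-commands it within that domain and carries the same index.
The pronoun is locally bound → Principle B violation.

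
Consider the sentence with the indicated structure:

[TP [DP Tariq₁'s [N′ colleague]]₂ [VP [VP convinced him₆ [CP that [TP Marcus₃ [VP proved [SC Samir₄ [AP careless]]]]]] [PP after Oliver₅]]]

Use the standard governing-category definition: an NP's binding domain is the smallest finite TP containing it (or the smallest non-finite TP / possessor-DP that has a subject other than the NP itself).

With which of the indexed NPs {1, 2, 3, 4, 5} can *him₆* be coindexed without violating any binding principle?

*him* is a pronoun, so Principle B applies: it must be free in its binding domain.
Binding domain of *him₆*: the matrix TP, whose subject is [Tariq₁'s colleague]₂.
*Tariq₁* and the pronoun do not c-command one another → neither Principle B nor Principle C is at stake; coindexation permitted.
*[Tariq₁'s colleague]₂* c-commands the pronoun within its binding domain → coindexation would violate Principle B.
*Marcus₃*: the pronoun c-commands this R-expression → coindexation would violate Principle C on *Marcus₃*.
*Samir₄*: the pronoun c-commands this R-expression → coindexation would violate Principle C on *Samir₄*.
*Oliver₅* and the pronoun do not c-command one another → neither Principle B nor Principle C is at stake; coindexation permitted.

{1, 5}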